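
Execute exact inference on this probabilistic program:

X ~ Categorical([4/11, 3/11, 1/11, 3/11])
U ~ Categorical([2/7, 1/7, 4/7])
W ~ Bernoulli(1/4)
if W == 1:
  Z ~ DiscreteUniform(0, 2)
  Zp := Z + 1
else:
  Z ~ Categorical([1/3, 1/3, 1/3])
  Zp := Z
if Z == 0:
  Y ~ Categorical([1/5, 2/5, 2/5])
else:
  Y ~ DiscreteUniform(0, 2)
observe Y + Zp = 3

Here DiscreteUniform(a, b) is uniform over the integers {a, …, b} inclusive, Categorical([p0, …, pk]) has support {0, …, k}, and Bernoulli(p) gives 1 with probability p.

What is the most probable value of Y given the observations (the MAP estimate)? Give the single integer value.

Enumerate traces; 60 have nonzero weight after conditioning:
  (X=0, U=0, W=0, Z=1, Y=2) weight 2/231
  (X=0, U=0, W=0, Z=2, Y=1) weight 2/231
  (X=0, U=0, W=1, Z=0, Y=2) weight 4/1155
  (X=0, U=0, W=1, Z=1, Y=1) weight 2/693
  (X=0, U=0, W=1, Z=2, Y=0) weight 2/693
  (X=0, U=1, W=0, Z=1, Y=2) weight 1/231
  (X=0, U=1, W=0, Z=2, Y=1) weight 1/231
  (X=0, U=1, W=1, Z=0, Y=2) weight 2/1155
  … 52 more
Group by Y:
  weight(Y=0) = 1/36
  weight(Y=1) = 1/9
  weight(Y=2) = 7/60
Total weight = 1/36 + 1/9 + 7/60 = 23/90
P(Y=0 | obs) = 1/36 / 23/90 = 5/46
P(Y=1 | obs) = 1/9 / 23/90 = 10/23
P(Y=2 | obs) = 7/60 / 23/90 = 21/46
argmax = 2

argmax_v P(Y = v | obs) = 2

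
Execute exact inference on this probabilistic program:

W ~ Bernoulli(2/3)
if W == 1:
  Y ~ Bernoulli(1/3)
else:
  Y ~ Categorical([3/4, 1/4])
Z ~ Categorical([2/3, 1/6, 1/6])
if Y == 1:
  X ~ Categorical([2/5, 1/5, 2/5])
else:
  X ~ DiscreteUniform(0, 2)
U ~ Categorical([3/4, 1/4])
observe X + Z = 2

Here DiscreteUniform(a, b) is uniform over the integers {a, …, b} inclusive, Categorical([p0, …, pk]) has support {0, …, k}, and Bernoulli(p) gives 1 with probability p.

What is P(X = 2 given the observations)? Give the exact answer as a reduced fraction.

P(X = 2 | obs) = 764/1113

Enumerate traces; 24 have nonzero weight after conditioning:
  (W=0, Y=0, Z=0, X=2, U=0) weight 1/24
  (W=0, Y=0, Z=0, X=2, U=1) weight 1/72
  (W=0, Y=0, Z=1, X=1, U=0) weight 1/96
  (W=0, Y=0, Z=1, X=1, U=1) weight 1/288
  (W=0, Y=0, Z=2, X=0, U=0) weight 1/96
  (W=0, Y=0, Z=2, X=0, U=1) weight 1/288
  (W=0, Y=1, Z=0, X=2, U=0) weight 1/60
  (W=0, Y=1, Z=0, X=2, U=1) weight 1/180
  … 16 more
Group by X:
  weight(X=0) = 191/3240
  weight(X=1) = 79/1620
  weight(X=2) = 191/810
Total weight = 191/3240 + 79/1620 + 191/810 = 371/1080
P(X=0 | obs) = 191/3240 / 371/1080 = 191/1113
P(X=1 | obs) = 79/1620 / 371/1080 = 158/1113
P(X=2 | obs) = 191/810 / 371/1080 = 764/1113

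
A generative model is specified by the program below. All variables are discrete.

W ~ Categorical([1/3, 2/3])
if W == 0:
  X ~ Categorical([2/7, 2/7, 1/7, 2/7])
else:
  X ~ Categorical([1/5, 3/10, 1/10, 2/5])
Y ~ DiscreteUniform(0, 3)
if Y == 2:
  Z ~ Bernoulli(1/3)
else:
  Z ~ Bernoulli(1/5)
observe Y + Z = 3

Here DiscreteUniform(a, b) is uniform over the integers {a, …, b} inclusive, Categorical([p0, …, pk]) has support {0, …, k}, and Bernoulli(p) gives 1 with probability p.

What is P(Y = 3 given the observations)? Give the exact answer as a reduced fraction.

Enumerate traces; 16 have nonzero weight after conditioning:
  (W=0, X=0, Y=2, Z=1) weight 1/126
  (W=0, X=0, Y=3, Z=0) weight 2/105
  (W=0, X=1, Y=2, Z=1) weight 1/126
  (W=0, X=1, Y=3, Z=0) weight 2/105
  (W=0, X=2, Y=2, Z=1) weight 1/252
  (W=0, X=2, Y=3, Z=0) weight 1/105
  (W=0, X=3, Y=2, Z=1) weight 1/126
  (W=0, X=3, Y=3, Z=0) weight 2/105
  … 8 more
Group by Y:
  weight(Y=2) = 1/12
  weight(Y=3) = 1/5
Total weight = 1/12 + 1/5 = 17/60
P(Y=2 | obs) = 1/12 / 17/60 = 5/17
P(Y=3 | obs) = 1/5 / 17/60 = 12/17

P(Y = 3 | obs) = 12/17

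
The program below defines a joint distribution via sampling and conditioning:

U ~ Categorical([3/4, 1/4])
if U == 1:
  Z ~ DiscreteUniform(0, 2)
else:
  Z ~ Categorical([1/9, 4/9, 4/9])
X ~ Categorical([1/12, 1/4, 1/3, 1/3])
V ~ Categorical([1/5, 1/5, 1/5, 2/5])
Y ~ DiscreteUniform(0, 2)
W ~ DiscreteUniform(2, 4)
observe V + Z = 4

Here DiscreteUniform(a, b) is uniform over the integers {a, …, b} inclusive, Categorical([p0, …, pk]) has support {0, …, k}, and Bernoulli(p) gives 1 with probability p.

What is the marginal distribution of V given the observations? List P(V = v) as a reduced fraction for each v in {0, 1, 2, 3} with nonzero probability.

Enumerate traces; 144 have nonzero weight after conditioning:
  (U=0, Z=1, X=0, V=3, Y=0, W=2) weight 1/810
  (U=0, Z=1, X=0, V=3, Y=0, W=3) weight 1/810
  (U=0, Z=1, X=0, V=3, Y=0, W=4) weight 1/810
  (U=0, Z=1, X=0, V=3, Y=1, W=2) weight 1/810
  (U=0, Z=1, X=0, V=3, Y=1, W=3) weight 1/810
  (U=0, Z=1, X=0, V=3, Y=1, W=4) weight 1/810
  (U=0, Z=1, X=0, V=3, Y=2, W=2) weight 1/810
  (U=0, Z=1, X=0, V=3, Y=2, W=3) weight 1/810
  (U=0, Z=2, X=0, V=2, Y=0, W=2) weight 1/1620
  … 135 more
Group by V:
  weight(V=2) = 1/12
  weight(V=3) = 1/6
Total weight = 1/12 + 1/6 = 1/4
P(V=2 | obs) = 1/12 / 1/4 = 1/3
P(V=3 | obs) = 1/6 / 1/4 = 2/3

P(V=2) = 1/3, P(V=3) = 2/3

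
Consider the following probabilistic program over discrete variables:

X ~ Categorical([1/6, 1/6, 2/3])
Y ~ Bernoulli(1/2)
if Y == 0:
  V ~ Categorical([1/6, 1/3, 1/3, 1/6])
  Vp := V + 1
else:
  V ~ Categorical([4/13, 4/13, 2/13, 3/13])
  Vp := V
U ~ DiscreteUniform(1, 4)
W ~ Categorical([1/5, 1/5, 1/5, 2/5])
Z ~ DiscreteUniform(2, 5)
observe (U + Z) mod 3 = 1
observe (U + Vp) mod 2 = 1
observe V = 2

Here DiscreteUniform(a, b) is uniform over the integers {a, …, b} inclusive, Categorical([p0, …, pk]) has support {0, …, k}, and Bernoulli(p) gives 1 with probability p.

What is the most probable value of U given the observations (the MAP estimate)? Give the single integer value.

Enumerate traces; 60 have nonzero weight after conditioning:
  (X=0, Y=0, V=2, U=2, W=0, Z=2) weight 1/2880
  (X=0, Y=0, V=2, U=2, W=0, Z=5) weight 1/2880
  (X=0, Y=0, V=2, U=2, W=1, Z=2) weight 1/2880
  (X=0, Y=0, V=2, U=2, W=1, Z=5) weight 1/2880
  (X=0, Y=0, V=2, U=2, W=2, Z=2) weight 1/2880
  (X=0, Y=0, V=2, U=2, W=2, Z=5) weight 1/2880
  (X=0, Y=0, V=2, U=2, W=3, Z=2) weight 1/1440
  (X=0, Y=0, V=2, U=2, W=3, Z=5) weight 1/1440
  (X=0, Y=0, V=2, U=4, W=0, Z=3) weight 1/2880
  (X=0, Y=1, V=2, U=1, W=0, Z=3) weight 1/6240
  … 50 more
Group by U:
  weight(U=1) = 1/208
  weight(U=2) = 1/48
  weight(U=3) = 1/208
  weight(U=4) = 1/96
Total weight = 1/208 + 1/48 + 1/208 + 1/96 = 17/416
P(U=1 | obs) = 1/208 / 17/416 = 2/17
P(U=2 | obs) = 1/48 / 17/416 = 26/51
P(U=3 | obs) = 1/208 / 17/416 = 2/17
P(U=4 | obs) = 1/96 / 17/416 = 13/51
argmax = 2

argmax_v P(U = v | obs) = 2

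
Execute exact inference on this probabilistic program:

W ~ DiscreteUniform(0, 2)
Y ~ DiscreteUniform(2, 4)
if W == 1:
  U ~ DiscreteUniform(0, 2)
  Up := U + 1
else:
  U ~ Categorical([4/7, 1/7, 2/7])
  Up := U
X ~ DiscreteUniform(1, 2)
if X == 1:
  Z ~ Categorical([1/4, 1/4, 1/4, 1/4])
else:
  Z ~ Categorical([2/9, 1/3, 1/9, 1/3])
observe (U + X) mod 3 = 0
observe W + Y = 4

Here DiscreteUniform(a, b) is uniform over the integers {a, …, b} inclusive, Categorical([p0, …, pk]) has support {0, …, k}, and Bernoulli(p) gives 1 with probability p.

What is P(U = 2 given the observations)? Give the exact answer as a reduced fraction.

Enumerate traces; 24 have nonzero weight after conditioning:
  (W=0, Y=4, U=1, X=2, Z=0) weight 1/567
  (W=0, Y=4, U=1, X=2, Z=1) weight 1/378
  (W=0, Y=4, U=1, X=2, Z=2) weight 1/1134
  (W=0, Y=4, U=1, X=2, Z=3) weight 1/378
  (W=0, Y=4, U=2, X=1, Z=0) weight 1/252
  (W=0, Y=4, U=2, X=1, Z=1) weight 1/252
  (W=0, Y=4, U=2, X=1, Z=2) weight 1/252
  (W=0, Y=4, U=2, X=1, Z=3) weight 1/252
  … 16 more
Group by U:
  weight(U=1) = 13/378
  weight(U=2) = 19/378
Total weight = 13/378 + 19/378 = 16/189
P(U=1 | obs) = 13/378 / 16/189 = 13/32
P(U=2 | obs) = 19/378 / 16/189 = 19/32

P(U = 2 | obs) = 19/32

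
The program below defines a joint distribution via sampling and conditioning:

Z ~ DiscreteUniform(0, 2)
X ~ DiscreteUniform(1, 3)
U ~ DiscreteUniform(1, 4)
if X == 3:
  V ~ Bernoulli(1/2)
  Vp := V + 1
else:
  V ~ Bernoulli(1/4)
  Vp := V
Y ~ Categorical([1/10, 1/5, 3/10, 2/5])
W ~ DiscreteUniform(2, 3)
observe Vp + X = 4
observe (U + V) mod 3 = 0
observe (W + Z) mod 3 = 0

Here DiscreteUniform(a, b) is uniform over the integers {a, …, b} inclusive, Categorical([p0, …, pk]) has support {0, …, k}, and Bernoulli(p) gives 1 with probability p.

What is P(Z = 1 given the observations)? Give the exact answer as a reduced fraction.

P(Z = 1 | obs) = 1/2

Enumerate traces; 8 have nonzero weight after conditioning:
  (Z=0, X=3, U=3, V=0, Y=0, W=3) weight 1/1440
  (Z=0, X=3, U=3, V=0, Y=1, W=3) weight 1/720
  (Z=0, X=3, U=3, V=0, Y=2, W=3) weight 1/480
  (Z=0, X=3, U=3, V=0, Y=3, W=3) weight 1/360
  (Z=1, X=3, U=3, V=0, Y=0, W=2) weight 1/1440
  (Z=1, X=3, U=3, V=0, Y=1, W=2) weight 1/720
  (Z=1, X=3, U=3, V=0, Y=2, W=2) weight 1/480
  (Z=1, X=3, U=3, V=0, Y=3, W=2) weight 1/360
Group by Z:
  weight(Z=0) = 1/144
  weight(Z=1) = 1/144
Total weight = 1/144 + 1/144 = 1/72
P(Z=0 | obs) = 1/144 / 1/72 = 1/2
P(Z=1 | obs) = 1/144 / 1/72 = 1/2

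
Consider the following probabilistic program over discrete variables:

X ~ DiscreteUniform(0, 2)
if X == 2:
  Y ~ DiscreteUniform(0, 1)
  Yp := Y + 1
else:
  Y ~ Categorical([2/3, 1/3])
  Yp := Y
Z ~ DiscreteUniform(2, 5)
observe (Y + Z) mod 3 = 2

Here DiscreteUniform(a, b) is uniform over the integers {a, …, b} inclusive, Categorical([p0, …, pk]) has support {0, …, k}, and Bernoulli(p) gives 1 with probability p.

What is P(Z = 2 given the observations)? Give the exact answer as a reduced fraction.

Enumerate traces; 9 have nonzero weight after conditioning:
  (X=0, Y=0, Z=2) weight 1/18
  (X=0, Y=0, Z=5) weight 1/18
  (X=0, Y=1, Z=4) weight 1/36
  (X=1, Y=0, Z=2) weight 1/18
  (X=1, Y=0, Z=5) weight 1/18
  (X=1, Y=1, Z=4) weight 1/36
  (X=2, Y=0, Z=2) weight 1/24
  (X=2, Y=0, Z=5) weight 1/24
  … 1 more
Group by Z:
  weight(Z=2) = 11/72
  weight(Z=4) = 7/72
  weight(Z=5) = 11/72
Total weight = 11/72 + 7/72 + 11/72 = 29/72
P(Z=2 | obs) = 11/72 / 29/72 = 11/29
P(Z=4 | obs) = 7/72 / 29/72 = 7/29
P(Z=5 | obs) = 11/72 / 29/72 = 11/29

P(Z = 2 | obs) = 11/29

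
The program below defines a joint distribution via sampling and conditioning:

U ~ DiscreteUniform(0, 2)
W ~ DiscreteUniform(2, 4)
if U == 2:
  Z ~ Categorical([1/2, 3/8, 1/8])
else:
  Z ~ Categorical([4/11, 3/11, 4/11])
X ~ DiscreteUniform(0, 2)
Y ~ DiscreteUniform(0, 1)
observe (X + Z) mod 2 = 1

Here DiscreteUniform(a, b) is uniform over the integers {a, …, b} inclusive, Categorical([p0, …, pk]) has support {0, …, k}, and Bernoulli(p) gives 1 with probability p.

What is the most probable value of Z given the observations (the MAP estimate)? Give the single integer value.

Enumerate traces; 72 have nonzero weight after conditioning:
  (U=0, W=2, Z=0, X=1, Y=0) weight 2/297
  (U=0, W=2, Z=0, X=1, Y=1) weight 2/297
  (U=0, W=2, Z=1, X=0, Y=0) weight 1/198
  (U=0, W=2, Z=1, X=0, Y=1) weight 1/198
  (U=0, W=2, Z=1, X=2, Y=0) weight 1/198
  (U=0, W=2, Z=1, X=2, Y=1) weight 1/198
  (U=0, W=2, Z=2, X=1, Y=0) weight 2/297
  (U=0, W=2, Z=2, X=1, Y=1) weight 2/297
  … 64 more
Group by Z:
  weight(Z=0) = 3/22
  weight(Z=1) = 9/44
  weight(Z=2) = 25/264
Total weight = 3/22 + 9/44 + 25/264 = 115/264
P(Z=0 | obs) = 3/22 / 115/264 = 36/115
P(Z=1 | obs) = 9/44 / 115/264 = 54/115
P(Z=2 | obs) = 25/264 / 115/264 = 5/23
argmax = 1

argmax_v P(Z = v | obs) = 1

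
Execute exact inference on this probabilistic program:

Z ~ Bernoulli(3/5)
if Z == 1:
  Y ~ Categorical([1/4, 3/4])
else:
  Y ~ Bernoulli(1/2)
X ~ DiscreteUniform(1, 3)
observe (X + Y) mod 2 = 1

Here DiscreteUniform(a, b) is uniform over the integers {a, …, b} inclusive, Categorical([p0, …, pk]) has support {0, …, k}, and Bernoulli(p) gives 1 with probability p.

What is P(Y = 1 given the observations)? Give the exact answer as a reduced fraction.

P(Y = 1 | obs) = 13/27

Enumerate traces; 6 have nonzero weight after conditioning:
  (Z=0, Y=0, X=1) weight 1/15
  (Z=0, Y=0, X=3) weight 1/15
  (Z=0, Y=1, X=2) weight 1/15
  (Z=1, Y=0, X=1) weight 1/20
  (Z=1, Y=0, X=3) weight 1/20
  (Z=1, Y=1, X=2) weight 3/20
Group by Y:
  weight(Y=0) = 7/30
  weight(Y=1) = 13/60
Total weight = 7/30 + 13/60 = 9/20
P(Y=0 | obs) = 7/30 / 9/20 = 14/27
P(Y=1 | obs) = 13/60 / 9/20 = 13/27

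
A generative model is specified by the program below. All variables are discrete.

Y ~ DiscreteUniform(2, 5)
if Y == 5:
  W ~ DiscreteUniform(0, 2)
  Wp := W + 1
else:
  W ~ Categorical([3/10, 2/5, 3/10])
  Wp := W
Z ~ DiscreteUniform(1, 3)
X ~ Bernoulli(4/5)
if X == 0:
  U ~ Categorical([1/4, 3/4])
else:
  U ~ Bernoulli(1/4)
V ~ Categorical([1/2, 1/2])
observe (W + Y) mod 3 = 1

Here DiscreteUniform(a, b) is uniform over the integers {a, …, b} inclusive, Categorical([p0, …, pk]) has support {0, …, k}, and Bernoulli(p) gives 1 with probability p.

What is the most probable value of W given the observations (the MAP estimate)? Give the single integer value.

argmax_v P(W = v | obs) = 2

Enumerate traces; 96 have nonzero weight after conditioning:
  (Y=2, W=2, Z=1, X=0, U=0, V=0) weight 1/1600
  (Y=2, W=2, Z=1, X=0, U=0, V=1) weight 1/1600
  (Y=2, W=2, Z=1, X=0, U=1, V=0) weight 3/1600
  (Y=2, W=2, Z=1, X=0, U=1, V=1) weight 3/1600
  (Y=2, W=2, Z=1, X=1, U=0, V=0) weight 3/400
  (Y=2, W=2, Z=1, X=1, U=0, V=1) weight 3/400
  (Y=2, W=2, Z=1, X=1, U=1, V=0) weight 1/400
  (Y=2, W=2, Z=1, X=1, U=1, V=1) weight 1/400
  (Y=3, W=1, Z=1, X=0, U=0, V=0) weight 1/1200
  (Y=4, W=0, Z=1, X=0, U=0, V=0) weight 1/1600
  … 86 more
Group by W:
  weight(W=0) = 3/40
  weight(W=1) = 1/10
  weight(W=2) = 19/120
Total weight = 3/40 + 1/10 + 19/120 = 1/3
P(W=0 | obs) = 3/40 / 1/3 = 9/40
P(W=1 | obs) = 1/10 / 1/3 = 3/10
P(W=2 | obs) = 19/120 / 1/3 = 19/40
argmax = 2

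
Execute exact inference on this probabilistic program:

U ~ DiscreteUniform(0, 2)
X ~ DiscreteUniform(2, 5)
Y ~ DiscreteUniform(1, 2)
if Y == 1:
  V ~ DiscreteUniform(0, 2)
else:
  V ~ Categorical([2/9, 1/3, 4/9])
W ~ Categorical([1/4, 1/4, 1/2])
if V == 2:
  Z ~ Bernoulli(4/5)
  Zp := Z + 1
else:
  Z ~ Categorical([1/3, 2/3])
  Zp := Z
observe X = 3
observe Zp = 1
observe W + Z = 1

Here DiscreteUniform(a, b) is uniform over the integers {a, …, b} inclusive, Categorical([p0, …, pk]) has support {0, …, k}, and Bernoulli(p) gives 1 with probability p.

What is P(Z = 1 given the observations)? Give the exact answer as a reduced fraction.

Enumerate traces; 18 have nonzero weight after conditioning:
  (U=0, X=3, Y=1, V=0, W=0, Z=1) weight 1/432
  (U=0, X=3, Y=1, V=1, W=0, Z=1) weight 1/432
  (U=0, X=3, Y=1, V=2, W=1, Z=0) weight 1/1440
  (U=0, X=3, Y=2, V=0, W=0, Z=1) weight 1/648
  (U=0, X=3, Y=2, V=1, W=0, Z=1) weight 1/432
  (U=0, X=3, Y=2, V=2, W=1, Z=0) weight 1/1080
  (U=1, X=3, Y=1, V=0, W=0, Z=1) weight 1/432
  (U=1, X=3, Y=1, V=1, W=0, Z=1) weight 1/432
  … 10 more
Group by Z:
  weight(Z=0) = 7/1440
  weight(Z=1) = 11/432
Total weight = 7/1440 + 11/432 = 131/4320
P(Z=0 | obs) = 7/1440 / 131/4320 = 21/131
P(Z=1 | obs) = 11/432 / 131/4320 = 110/131

P(Z = 1 | obs) = 110/131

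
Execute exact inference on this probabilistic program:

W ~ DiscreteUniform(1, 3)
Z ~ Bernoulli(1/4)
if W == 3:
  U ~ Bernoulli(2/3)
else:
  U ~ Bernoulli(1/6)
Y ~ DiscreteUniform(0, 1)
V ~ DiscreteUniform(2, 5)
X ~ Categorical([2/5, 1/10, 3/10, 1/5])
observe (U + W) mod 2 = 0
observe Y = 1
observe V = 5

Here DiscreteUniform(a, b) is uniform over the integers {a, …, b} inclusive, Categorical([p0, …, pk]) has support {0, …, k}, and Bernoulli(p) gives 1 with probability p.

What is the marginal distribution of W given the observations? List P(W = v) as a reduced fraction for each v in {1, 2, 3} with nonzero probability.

Enumerate traces; 24 have nonzero weight after conditioning:
  (W=1, Z=0, U=1, Y=1, V=5, X=0) weight 1/480
  (W=1, Z=0, U=1, Y=1, V=5, X=1) weight 1/1920
  (W=1, Z=0, U=1, Y=1, V=5, X=2) weight 1/640
  (W=1, Z=0, U=1, Y=1, V=5, X=3) weight 1/960
  (W=1, Z=1, U=1, Y=1, V=5, X=0) weight 1/1440
  (W=1, Z=1, U=1, Y=1, V=5, X=1) weight 1/5760
  (W=1, Z=1, U=1, Y=1, V=5, X=2) weight 1/1920
  (W=1, Z=1, U=1, Y=1, V=5, X=3) weight 1/2880
  (W=2, Z=0, U=0, Y=1, V=5, X=0) weight 1/96
  (W=3, Z=0, U=1, Y=1, V=5, X=0) weight 1/120
  … 14 more
Group by W:
  weight(W=1) = 1/144
  weight(W=2) = 5/144
  weight(W=3) = 1/36
Total weight = 1/144 + 5/144 + 1/36 = 5/72
P(W=1 | obs) = 1/144 / 5/72 = 1/10
P(W=2 | obs) = 5/144 / 5/72 = 1/2
P(W=3 | obs) = 1/36 / 5/72 = 2/5

P(W=1) = 1/10, P(W=2) = 1/2, P(W=3) = 2/5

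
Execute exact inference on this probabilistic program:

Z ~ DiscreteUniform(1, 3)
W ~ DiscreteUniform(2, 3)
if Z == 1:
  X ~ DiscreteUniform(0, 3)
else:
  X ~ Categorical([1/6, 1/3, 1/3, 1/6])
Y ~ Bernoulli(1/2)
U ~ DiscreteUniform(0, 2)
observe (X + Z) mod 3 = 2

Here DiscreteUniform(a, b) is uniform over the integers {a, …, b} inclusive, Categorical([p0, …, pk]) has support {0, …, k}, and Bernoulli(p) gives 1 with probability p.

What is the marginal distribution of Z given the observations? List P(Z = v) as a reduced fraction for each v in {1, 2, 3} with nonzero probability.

Enumerate traces; 48 have nonzero weight after conditioning:
  (Z=1, W=2, X=1, Y=0, U=0) weight 1/144
  (Z=1, W=2, X=1, Y=0, U=1) weight 1/144
  (Z=1, W=2, X=1, Y=0, U=2) weight 1/144
  (Z=1, W=2, X=1, Y=1, U=0) weight 1/144
  (Z=1, W=2, X=1, Y=1, U=1) weight 1/144
  (Z=1, W=2, X=1, Y=1, U=2) weight 1/144
  (Z=1, W=3, X=1, Y=0, U=0) weight 1/144
  (Z=1, W=3, X=1, Y=0, U=1) weight 1/144
  (Z=2, W=2, X=0, Y=0, U=0) weight 1/216
  (Z=3, W=2, X=2, Y=0, U=0) weight 1/108
  … 38 more
Group by Z:
  weight(Z=1) = 1/12
  weight(Z=2) = 1/9
  weight(Z=3) = 1/9
Total weight = 1/12 + 1/9 + 1/9 = 11/36
P(Z=1 | obs) = 1/12 / 11/36 = 3/11
P(Z=2 | obs) = 1/9 / 11/36 = 4/11
P(Z=3 | obs) = 1/9 / 11/36 = 4/11

P(Z=1) = 3/11, P(Z=2) = 4/11, P(Z=3) = 4/11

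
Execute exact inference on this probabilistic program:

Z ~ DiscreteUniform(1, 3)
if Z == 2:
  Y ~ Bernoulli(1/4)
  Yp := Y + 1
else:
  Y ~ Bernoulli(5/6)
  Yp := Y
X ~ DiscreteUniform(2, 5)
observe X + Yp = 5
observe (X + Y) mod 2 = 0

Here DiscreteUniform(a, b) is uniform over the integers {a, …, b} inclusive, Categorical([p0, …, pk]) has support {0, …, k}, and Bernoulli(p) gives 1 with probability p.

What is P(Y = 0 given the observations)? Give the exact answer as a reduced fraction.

Enumerate traces; 2 have nonzero weight after conditioning:
  (Z=2, Y=0, X=4) weight 1/16
  (Z=2, Y=1, X=3) weight 1/48
Group by Y:
  weight(Y=0) = 1/16
  weight(Y=1) = 1/48
Total weight = 1/16 + 1/48 = 1/12
P(Y=0 | obs) = 1/16 / 1/12 = 3/4
P(Y=1 | obs) = 1/48 / 1/12 = 1/4

P(Y = 0 | obs) = 3/4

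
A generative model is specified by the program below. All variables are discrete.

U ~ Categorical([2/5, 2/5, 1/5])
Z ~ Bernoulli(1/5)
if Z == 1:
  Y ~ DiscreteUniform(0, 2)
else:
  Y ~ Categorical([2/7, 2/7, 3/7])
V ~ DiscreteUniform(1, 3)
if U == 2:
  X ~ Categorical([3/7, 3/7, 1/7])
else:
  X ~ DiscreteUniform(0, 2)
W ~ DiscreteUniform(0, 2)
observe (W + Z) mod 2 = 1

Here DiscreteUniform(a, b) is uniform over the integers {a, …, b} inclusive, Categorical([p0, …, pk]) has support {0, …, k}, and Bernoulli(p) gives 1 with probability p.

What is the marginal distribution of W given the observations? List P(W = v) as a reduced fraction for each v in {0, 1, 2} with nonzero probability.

P(W=0) = 1/6, P(W=1) = 2/3, P(W=2) = 1/6

Enumerate traces; 243 have nonzero weight after conditioning:
  (U=0, Z=0, Y=0, V=1, X=0, W=1) weight 16/4725
  (U=0, Z=0, Y=0, V=1, X=1, W=1) weight 16/4725
  (U=0, Z=0, Y=0, V=1, X=2, W=1) weight 16/4725
  (U=0, Z=0, Y=0, V=2, X=0, W=1) weight 16/4725
  (U=0, Z=0, Y=0, V=2, X=1, W=1) weight 16/4725
  (U=0, Z=0, Y=0, V=2, X=2, W=1) weight 16/4725
  (U=0, Z=0, Y=0, V=3, X=0, W=1) weight 16/4725
  (U=0, Z=0, Y=0, V=3, X=1, W=1) weight 16/4725
  (U=0, Z=1, Y=0, V=1, X=0, W=0) weight 2/2025
  (U=0, Z=1, Y=0, V=1, X=0, W=2) weight 2/2025
  … 233 more
Group by W:
  weight(W=0) = 1/15
  weight(W=1) = 4/15
  weight(W=2) = 1/15
Total weight = 1/15 + 4/15 + 1/15 = 2/5
P(W=0 | obs) = 1/15 / 2/5 = 1/6
P(W=1 | obs) = 4/15 / 2/5 = 2/3
P(W=2 | obs) = 1/15 / 2/5 = 1/6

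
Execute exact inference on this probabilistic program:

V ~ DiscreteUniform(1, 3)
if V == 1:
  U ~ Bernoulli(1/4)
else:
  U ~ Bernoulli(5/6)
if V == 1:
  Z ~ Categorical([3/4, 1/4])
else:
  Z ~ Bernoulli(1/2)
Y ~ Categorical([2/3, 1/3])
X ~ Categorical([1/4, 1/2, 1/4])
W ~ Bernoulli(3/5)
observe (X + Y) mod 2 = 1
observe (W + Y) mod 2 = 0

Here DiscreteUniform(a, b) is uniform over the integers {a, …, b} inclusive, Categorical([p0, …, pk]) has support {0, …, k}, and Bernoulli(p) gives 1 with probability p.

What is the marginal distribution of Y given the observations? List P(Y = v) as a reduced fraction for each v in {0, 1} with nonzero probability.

Enumerate traces; 36 have nonzero weight after conditioning:
  (V=1, U=0, Z=0, Y=0, X=1, W=0) weight 1/40
  (V=1, U=0, Z=0, Y=1, X=0, W=1) weight 3/320
  (V=1, U=0, Z=0, Y=1, X=2, W=1) weight 3/320
  (V=1, U=0, Z=1, Y=0, X=1, W=0) weight 1/120
  (V=1, U=0, Z=1, Y=1, X=0, W=1) weight 1/320
  (V=1, U=0, Z=1, Y=1, X=2, W=1) weight 1/320
  (V=1, U=1, Z=0, Y=0, X=1, W=0) weight 1/120
  (V=1, U=1, Z=0, Y=1, X=0, W=1) weight 1/320
  … 28 more
Group by Y:
  weight(Y=0) = 2/15
  weight(Y=1) = 1/10
Total weight = 2/15 + 1/10 = 7/30
P(Y=0 | obs) = 2/15 / 7/30 = 4/7
P(Y=1 | obs) = 1/10 / 7/30 = 3/7

P(Y=0) = 4/7, P(Y=1) = 3/7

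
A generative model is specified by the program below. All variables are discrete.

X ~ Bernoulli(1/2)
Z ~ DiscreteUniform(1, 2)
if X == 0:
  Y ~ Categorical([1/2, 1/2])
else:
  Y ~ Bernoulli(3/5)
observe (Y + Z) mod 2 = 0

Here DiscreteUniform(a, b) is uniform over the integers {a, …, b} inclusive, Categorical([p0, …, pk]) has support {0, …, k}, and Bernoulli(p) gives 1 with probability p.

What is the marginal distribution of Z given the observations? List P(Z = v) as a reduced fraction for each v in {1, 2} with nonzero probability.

Enumerate traces; 4 have nonzero weight after conditioning:
  (X=0, Z=1, Y=1) weight 1/8
  (X=0, Z=2, Y=0) weight 1/8
  (X=1, Z=1, Y=1) weight 3/20
  (X=1, Z=2, Y=0) weight 1/10
Group by Z:
  weight(Z=1) = 11/40
  weight(Z=2) = 9/40
Total weight = 11/40 + 9/40 = 1/2
P(Z=1 | obs) = 11/40 / 1/2 = 11/20
P(Z=2 | obs) = 9/40 / 1/2 = 9/20

P(Z=1) = 11/20, P(Z=2) = 9/20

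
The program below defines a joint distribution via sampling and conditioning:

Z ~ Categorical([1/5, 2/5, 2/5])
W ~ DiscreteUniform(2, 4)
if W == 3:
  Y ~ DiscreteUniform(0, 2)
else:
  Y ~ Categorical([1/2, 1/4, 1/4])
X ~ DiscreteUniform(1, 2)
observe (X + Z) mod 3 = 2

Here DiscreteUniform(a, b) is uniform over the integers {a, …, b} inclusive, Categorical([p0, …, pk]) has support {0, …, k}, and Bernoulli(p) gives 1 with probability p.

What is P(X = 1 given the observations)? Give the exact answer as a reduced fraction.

Enumerate traces; 18 have nonzero weight after conditioning:
  (Z=0, W=2, Y=0, X=2) weight 1/60
  (Z=0, W=2, Y=1, X=2) weight 1/120
  (Z=0, W=2, Y=2, X=2) weight 1/120
  (Z=0, W=3, Y=0, X=2) weight 1/90
  (Z=0, W=3, Y=1, X=2) weight 1/90
  (Z=0, W=3, Y=2, X=2) weight 1/90
  (Z=0, W=4, Y=0, X=2) weight 1/60
  (Z=0, W=4, Y=1, X=2) weight 1/120
  (Z=1, W=2, Y=0, X=1) weight 1/30
  … 9 more
Group by X:
  weight(X=1) = 1/5
  weight(X=2) = 1/10
Total weight = 1/5 + 1/10 = 3/10
P(X=1 | obs) = 1/5 / 3/10 = 2/3
P(X=2 | obs) = 1/10 / 3/10 = 1/3

P(X = 1 | obs) = 2/3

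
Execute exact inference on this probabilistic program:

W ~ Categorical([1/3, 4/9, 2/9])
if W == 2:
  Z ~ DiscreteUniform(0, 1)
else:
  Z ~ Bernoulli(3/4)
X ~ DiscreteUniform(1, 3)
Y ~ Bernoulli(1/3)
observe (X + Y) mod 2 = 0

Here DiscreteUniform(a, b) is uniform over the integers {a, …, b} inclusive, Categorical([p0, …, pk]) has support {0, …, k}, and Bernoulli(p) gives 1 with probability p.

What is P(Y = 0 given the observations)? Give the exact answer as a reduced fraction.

Enumerate traces; 18 have nonzero weight after conditioning:
  (W=0, Z=0, X=1, Y=1) weight 1/108
  (W=0, Z=0, X=2, Y=0) weight 1/54
  (W=0, Z=0, X=3, Y=1) weight 1/108
  (W=0, Z=1, X=1, Y=1) weight 1/36
  (W=0, Z=1, X=2, Y=0) weight 1/18
  (W=0, Z=1, X=3, Y=1) weight 1/36
  (W=1, Z=0, X=1, Y=1) weight 1/81
  (W=1, Z=0, X=2, Y=0) weight 2/81
  … 10 more
Group by Y:
  weight(Y=0) = 2/9
  weight(Y=1) = 2/9
Total weight = 2/9 + 2/9 = 4/9
P(Y=0 | obs) = 2/9 / 4/9 = 1/2
P(Y=1 | obs) = 2/9 / 4/9 = 1/2

P(Y = 0 | obs) = 1/2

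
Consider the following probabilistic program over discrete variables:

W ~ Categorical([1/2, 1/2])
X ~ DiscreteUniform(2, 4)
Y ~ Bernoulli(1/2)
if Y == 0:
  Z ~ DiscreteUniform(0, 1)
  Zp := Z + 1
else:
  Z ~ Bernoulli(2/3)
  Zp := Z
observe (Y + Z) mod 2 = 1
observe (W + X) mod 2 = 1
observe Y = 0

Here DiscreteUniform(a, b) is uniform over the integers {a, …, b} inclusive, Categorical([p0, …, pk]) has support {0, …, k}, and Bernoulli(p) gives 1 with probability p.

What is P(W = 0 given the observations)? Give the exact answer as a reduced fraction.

Enumerate traces; 3 have nonzero weight after conditioning:
  (W=0, X=3, Y=0, Z=1) weight 1/24
  (W=1, X=2, Y=0, Z=1) weight 1/24
  (W=1, X=4, Y=0, Z=1) weight 1/24
Group by W:
  weight(W=0) = 1/24
  weight(W=1) = 1/12
Total weight = 1/24 + 1/12 = 1/8
P(W=0 | obs) = 1/24 / 1/8 = 1/3
P(W=1 | obs) = 1/12 / 1/8 = 2/3

P(W = 0 | obs) = 1/3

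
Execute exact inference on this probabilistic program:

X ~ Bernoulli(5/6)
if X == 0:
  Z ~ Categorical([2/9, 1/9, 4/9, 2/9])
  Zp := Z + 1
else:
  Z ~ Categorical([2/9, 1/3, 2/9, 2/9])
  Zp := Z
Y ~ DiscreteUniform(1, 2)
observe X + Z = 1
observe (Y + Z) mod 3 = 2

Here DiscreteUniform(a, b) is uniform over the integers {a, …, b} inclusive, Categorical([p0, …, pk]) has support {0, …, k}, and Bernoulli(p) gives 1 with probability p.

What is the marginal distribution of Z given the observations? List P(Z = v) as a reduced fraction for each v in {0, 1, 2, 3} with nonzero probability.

P(Z=0) = 10/11, P(Z=1) = 1/11

Enumerate traces; 2 have nonzero weight after conditioning:
  (X=0, Z=1, Y=1) weight 1/108
  (X=1, Z=0, Y=2) weight 5/54
Group by Z:
  weight(Z=0) = 5/54
  weight(Z=1) = 1/108
Total weight = 5/54 + 1/108 = 11/108
P(Z=0 | obs) = 5/54 / 11/108 = 10/11
P(Z=1 | obs) = 1/108 / 11/108 = 1/11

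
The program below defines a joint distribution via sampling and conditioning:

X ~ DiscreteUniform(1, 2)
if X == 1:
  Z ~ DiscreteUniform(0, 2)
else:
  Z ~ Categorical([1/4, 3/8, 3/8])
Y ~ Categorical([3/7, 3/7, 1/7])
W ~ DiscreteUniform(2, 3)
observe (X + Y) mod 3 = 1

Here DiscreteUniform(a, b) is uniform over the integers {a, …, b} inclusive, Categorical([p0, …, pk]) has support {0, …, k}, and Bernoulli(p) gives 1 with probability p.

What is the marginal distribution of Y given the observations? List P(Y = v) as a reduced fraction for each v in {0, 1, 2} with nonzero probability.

P(Y=0) = 3/4, P(Y=2) = 1/4

Enumerate traces; 12 have nonzero weight after conditioning:
  (X=1, Z=0, Y=0, W=2) weight 1/28
  (X=1, Z=0, Y=0, W=3) weight 1/28
  (X=1, Z=1, Y=0, W=2) weight 1/28
  (X=1, Z=1, Y=0, W=3) weight 1/28
  (X=1, Z=2, Y=0, W=2) weight 1/28
  (X=1, Z=2, Y=0, W=3) weight 1/28
  (X=2, Z=0, Y=2, W=2) weight 1/112
  (X=2, Z=0, Y=2, W=3) weight 1/112
  … 4 more
Group by Y:
  weight(Y=0) = 3/14
  weight(Y=2) = 1/14
Total weight = 3/14 + 1/14 = 2/7
P(Y=0 | obs) = 3/14 / 2/7 = 3/4
P(Y=2 | obs) = 1/14 / 2/7 = 1/4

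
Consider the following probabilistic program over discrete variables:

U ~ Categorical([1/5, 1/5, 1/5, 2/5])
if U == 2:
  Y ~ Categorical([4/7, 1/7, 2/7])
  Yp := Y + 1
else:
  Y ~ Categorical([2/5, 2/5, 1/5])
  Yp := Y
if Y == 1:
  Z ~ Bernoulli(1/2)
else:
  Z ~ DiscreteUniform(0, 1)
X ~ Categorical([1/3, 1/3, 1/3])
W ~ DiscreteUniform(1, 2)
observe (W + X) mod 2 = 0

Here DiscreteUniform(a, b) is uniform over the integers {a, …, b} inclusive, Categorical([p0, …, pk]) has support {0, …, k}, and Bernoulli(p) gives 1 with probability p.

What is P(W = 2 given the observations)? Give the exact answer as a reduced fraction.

P(W = 2 | obs) = 2/3

Enumerate traces; 72 have nonzero weight after conditioning:
  (U=0, Y=0, Z=0, X=0, W=2) weight 1/150
  (U=0, Y=0, Z=0, X=1, W=1) weight 1/150
  (U=0, Y=0, Z=0, X=2, W=2) weight 1/150
  (U=0, Y=0, Z=1, X=0, W=2) weight 1/150
  (U=0, Y=0, Z=1, X=1, W=1) weight 1/150
  (U=0, Y=0, Z=1, X=2, W=2) weight 1/150
  (U=0, Y=1, Z=0, X=0, W=2) weight 1/150
  (U=0, Y=1, Z=0, X=1, W=1) weight 1/150
  … 64 more
Group by W:
  weight(W=1) = 1/6
  weight(W=2) = 1/3
Total weight = 1/6 + 1/3 = 1/2
P(W=1 | obs) = 1/6 / 1/2 = 1/3
P(W=2 | obs) = 1/3 / 1/2 = 2/3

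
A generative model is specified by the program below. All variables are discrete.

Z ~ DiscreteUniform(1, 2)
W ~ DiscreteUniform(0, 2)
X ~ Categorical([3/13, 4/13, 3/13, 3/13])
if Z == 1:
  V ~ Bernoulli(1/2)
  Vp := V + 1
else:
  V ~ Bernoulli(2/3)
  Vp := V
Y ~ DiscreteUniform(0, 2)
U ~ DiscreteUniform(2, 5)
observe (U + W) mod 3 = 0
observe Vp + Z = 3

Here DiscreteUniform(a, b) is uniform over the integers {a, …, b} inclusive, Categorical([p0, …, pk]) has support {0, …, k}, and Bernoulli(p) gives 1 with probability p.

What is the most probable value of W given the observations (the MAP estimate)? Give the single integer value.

argmax_v P(W = v | obs) = 1

Enumerate traces; 96 have nonzero weight after conditioning:
  (Z=1, W=0, X=0, V=1, Y=0, U=3) weight 1/624
  (Z=1, W=0, X=0, V=1, Y=1, U=3) weight 1/624
  (Z=1, W=0, X=0, V=1, Y=2, U=3) weight 1/624
  (Z=1, W=0, X=1, V=1, Y=0, U=3) weight 1/468
  (Z=1, W=0, X=1, V=1, Y=1, U=3) weight 1/468
  (Z=1, W=0, X=1, V=1, Y=2, U=3) weight 1/468
  (Z=1, W=0, X=2, V=1, Y=0, U=3) weight 1/624
  (Z=1, W=0, X=2, V=1, Y=1, U=3) weight 1/624
  (Z=1, W=1, X=0, V=1, Y=0, U=2) weight 1/624
  (Z=1, W=2, X=0, V=1, Y=0, U=4) weight 1/624
  … 86 more
Group by W:
  weight(W=0) = 7/144
  weight(W=1) = 7/72
  weight(W=2) = 7/144
Total weight = 7/144 + 7/72 + 7/144 = 7/36
P(W=0 | obs) = 7/144 / 7/36 = 1/4
P(W=1 | obs) = 7/72 / 7/36 = 1/2
P(W=2 | obs) = 7/144 / 7/36 = 1/4
argmax = 1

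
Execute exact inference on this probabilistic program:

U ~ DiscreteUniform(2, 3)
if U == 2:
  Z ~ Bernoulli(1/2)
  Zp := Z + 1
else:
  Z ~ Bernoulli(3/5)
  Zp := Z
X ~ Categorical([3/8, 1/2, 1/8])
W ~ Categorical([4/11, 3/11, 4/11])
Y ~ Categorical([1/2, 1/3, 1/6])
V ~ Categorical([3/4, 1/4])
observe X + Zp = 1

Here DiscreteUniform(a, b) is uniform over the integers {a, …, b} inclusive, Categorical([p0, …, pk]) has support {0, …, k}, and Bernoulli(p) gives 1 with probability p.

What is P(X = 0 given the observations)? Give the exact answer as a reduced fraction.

P(X = 0 | obs) = 33/49

Enumerate traces; 54 have nonzero weight after conditioning:
  (U=2, Z=0, X=0, W=0, Y=0, V=0) weight 9/704
  (U=2, Z=0, X=0, W=0, Y=0, V=1) weight 3/704
  (U=2, Z=0, X=0, W=0, Y=1, V=0) weight 3/352
  (U=2, Z=0, X=0, W=0, Y=1, V=1) weight 1/352
  (U=2, Z=0, X=0, W=0, Y=2, V=0) weight 3/704
  (U=2, Z=0, X=0, W=0, Y=2, V=1) weight 1/704
  (U=2, Z=0, X=0, W=1, Y=0, V=0) weight 27/2816
  (U=2, Z=0, X=0, W=1, Y=0, V=1) weight 9/2816
  (U=3, Z=0, X=1, W=0, Y=0, V=0) weight 3/220
  … 45 more
Group by X:
  weight(X=0) = 33/160
  weight(X=1) = 1/10
Total weight = 33/160 + 1/10 = 49/160
P(X=0 | obs) = 33/160 / 49/160 = 33/49
P(X=1 | obs) = 1/10 / 49/160 = 16/49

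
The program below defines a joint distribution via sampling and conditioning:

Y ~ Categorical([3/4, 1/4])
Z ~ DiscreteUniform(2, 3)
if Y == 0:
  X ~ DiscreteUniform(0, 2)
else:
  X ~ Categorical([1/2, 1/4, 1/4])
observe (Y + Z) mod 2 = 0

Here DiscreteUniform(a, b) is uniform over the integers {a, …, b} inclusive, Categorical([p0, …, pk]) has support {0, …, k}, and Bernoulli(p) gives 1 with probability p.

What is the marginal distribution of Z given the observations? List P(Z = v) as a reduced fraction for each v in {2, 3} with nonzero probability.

Enumerate traces; 6 have nonzero weight after conditioning:
  (Y=0, Z=2, X=0) weight 1/8
  (Y=0, Z=2, X=1) weight 1/8
  (Y=0, Z=2, X=2) weight 1/8
  (Y=1, Z=3, X=0) weight 1/16
  (Y=1, Z=3, X=1) weight 1/32
  (Y=1, Z=3, X=2) weight 1/32
Group by Z:
  weight(Z=2) = 3/8
  weight(Z=3) = 1/8
Total weight = 3/8 + 1/8 = 1/2
P(Z=2 | obs) = 3/8 / 1/2 = 3/4
P(Z=3 | obs) = 1/8 / 1/2 = 1/4

P(Z=2) = 3/4, P(Z=3) = 1/4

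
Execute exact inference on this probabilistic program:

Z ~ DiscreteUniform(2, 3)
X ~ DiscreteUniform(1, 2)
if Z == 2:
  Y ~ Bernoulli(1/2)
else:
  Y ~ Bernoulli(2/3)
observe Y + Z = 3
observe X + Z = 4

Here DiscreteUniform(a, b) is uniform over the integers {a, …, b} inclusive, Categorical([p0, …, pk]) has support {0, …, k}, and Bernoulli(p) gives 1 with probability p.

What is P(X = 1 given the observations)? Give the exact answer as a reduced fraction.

P(X = 1 | obs) = 2/5

Enumerate traces; 2 have nonzero weight after conditioning:
  (Z=2, X=2, Y=1) weight 1/8
  (Z=3, X=1, Y=0) weight 1/12
Group by X:
  weight(X=1) = 1/12
  weight(X=2) = 1/8
Total weight = 1/12 + 1/8 = 5/24
P(X=1 | obs) = 1/12 / 5/24 = 2/5
P(X=2 | obs) = 1/8 / 5/24 = 3/5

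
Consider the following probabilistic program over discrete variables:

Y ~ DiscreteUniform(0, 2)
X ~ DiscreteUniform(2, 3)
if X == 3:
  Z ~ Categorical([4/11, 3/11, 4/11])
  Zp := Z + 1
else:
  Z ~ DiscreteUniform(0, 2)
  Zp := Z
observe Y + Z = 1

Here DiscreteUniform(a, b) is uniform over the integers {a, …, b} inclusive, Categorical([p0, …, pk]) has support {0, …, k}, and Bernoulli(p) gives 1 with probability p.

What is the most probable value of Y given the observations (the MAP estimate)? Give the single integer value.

argmax_v P(Y = v | obs) = 1

Enumerate traces; 4 have nonzero weight after conditioning:
  (Y=0, X=2, Z=1) weight 1/18
  (Y=0, X=3, Z=1) weight 1/22
  (Y=1, X=2, Z=0) weight 1/18
  (Y=1, X=3, Z=0) weight 2/33
Group by Y:
  weight(Y=0) = 10/99
  weight(Y=1) = 23/198
Total weight = 10/99 + 23/198 = 43/198
P(Y=0 | obs) = 10/99 / 43/198 = 20/43
P(Y=1 | obs) = 23/198 / 43/198 = 23/43
argmax = 1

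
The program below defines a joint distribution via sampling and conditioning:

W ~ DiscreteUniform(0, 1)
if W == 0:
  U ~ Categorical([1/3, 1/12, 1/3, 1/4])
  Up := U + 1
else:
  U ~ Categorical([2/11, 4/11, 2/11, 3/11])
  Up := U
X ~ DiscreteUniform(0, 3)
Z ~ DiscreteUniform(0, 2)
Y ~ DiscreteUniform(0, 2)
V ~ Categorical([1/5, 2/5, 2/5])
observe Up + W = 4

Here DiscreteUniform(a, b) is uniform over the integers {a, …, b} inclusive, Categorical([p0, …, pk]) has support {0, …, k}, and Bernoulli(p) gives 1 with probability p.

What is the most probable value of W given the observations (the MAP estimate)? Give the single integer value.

argmax_v P(W = v | obs) = 1

Enumerate traces; 216 have nonzero weight after conditioning:
  (W=0, U=3, X=0, Z=0, Y=0, V=0) weight 1/1440
  (W=0, U=3, X=0, Z=0, Y=0, V=1) weight 1/720
  (W=0, U=3, X=0, Z=0, Y=0, V=2) weight 1/720
  (W=0, U=3, X=0, Z=0, Y=1, V=0) weight 1/1440
  (W=0, U=3, X=0, Z=0, Y=1, V=1) weight 1/720
  (W=0, U=3, X=0, Z=0, Y=1, V=2) weight 1/720
  (W=0, U=3, X=0, Z=0, Y=2, V=0) weight 1/1440
  (W=0, U=3, X=0, Z=0, Y=2, V=1) weight 1/720
  (W=1, U=3, X=0, Z=0, Y=0, V=0) weight 1/1320
  … 207 more
Group by W:
  weight(W=0) = 1/8
  weight(W=1) = 3/22
Total weight = 1/8 + 3/22 = 23/88
P(W=0 | obs) = 1/8 / 23/88 = 11/23
P(W=1 | obs) = 3/22 / 23/88 = 12/23
argmax = 1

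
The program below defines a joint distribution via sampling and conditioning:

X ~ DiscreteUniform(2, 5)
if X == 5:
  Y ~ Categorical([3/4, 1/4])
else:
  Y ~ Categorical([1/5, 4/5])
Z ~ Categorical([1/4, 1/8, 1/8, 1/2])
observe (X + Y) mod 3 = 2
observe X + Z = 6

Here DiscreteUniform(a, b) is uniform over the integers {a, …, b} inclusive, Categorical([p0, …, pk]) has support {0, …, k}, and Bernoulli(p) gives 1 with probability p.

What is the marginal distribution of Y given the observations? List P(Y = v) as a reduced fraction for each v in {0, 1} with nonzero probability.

P(Y=0) = 15/31, P(Y=1) = 16/31

Enumerate traces; 2 have nonzero weight after conditioning:
  (X=4, Y=1, Z=2) weight 1/40
  (X=5, Y=0, Z=1) weight 3/128
Group by Y:
  weight(Y=0) = 3/128
  weight(Y=1) = 1/40
Total weight = 3/128 + 1/40 = 31/640
P(Y=0 | obs) = 3/128 / 31/640 = 15/31
P(Y=1 | obs) = 1/40 / 31/640 = 16/31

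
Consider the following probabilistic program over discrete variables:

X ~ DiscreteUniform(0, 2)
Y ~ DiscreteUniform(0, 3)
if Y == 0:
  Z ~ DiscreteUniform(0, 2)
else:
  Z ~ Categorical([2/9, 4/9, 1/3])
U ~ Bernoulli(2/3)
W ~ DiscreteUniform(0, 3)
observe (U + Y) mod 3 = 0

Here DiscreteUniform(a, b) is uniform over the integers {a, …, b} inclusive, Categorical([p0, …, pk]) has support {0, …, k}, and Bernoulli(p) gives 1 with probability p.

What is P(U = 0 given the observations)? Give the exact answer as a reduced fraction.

Enumerate traces; 108 have nonzero weight after conditioning:
  (X=0, Y=0, Z=0, U=0, W=0) weight 1/432
  (X=0, Y=0, Z=0, U=0, W=1) weight 1/432
  (X=0, Y=0, Z=0, U=0, W=2) weight 1/432
  (X=0, Y=0, Z=0, U=0, W=3) weight 1/432
  (X=0, Y=0, Z=1, U=0, W=0) weight 1/432
  (X=0, Y=0, Z=1, U=0, W=1) weight 1/432
  (X=0, Y=0, Z=1, U=0, W=2) weight 1/432
  (X=0, Y=0, Z=1, U=0, W=3) weight 1/432
  (X=0, Y=2, Z=0, U=1, W=0) weight 1/324
  … 99 more
Group by U:
  weight(U=0) = 1/6
  weight(U=1) = 1/6
Total weight = 1/6 + 1/6 = 1/3
P(U=0 | obs) = 1/6 / 1/3 = 1/2
P(U=1 | obs) = 1/6 / 1/3 = 1/2

P(U = 0 | obs) = 1/2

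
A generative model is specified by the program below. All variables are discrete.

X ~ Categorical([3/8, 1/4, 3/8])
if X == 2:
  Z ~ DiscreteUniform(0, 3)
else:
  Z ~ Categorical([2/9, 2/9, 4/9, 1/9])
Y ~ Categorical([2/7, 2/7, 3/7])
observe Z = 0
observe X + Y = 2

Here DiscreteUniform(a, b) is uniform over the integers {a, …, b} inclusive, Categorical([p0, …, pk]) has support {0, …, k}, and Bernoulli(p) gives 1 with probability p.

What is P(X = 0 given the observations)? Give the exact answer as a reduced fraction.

Enumerate traces; 3 have nonzero weight after conditioning:
  (X=0, Z=0, Y=2) weight 1/28
  (X=1, Z=0, Y=1) weight 1/63
  (X=2, Z=0, Y=0) weight 3/112
Group by X:
  weight(X=0) = 1/28
  weight(X=1) = 1/63
  weight(X=2) = 3/112
Total weight = 1/28 + 1/63 + 3/112 = 79/1008
P(X=0 | obs) = 1/28 / 79/1008 = 36/79
P(X=1 | obs) = 1/63 / 79/1008 = 16/79
P(X=2 | obs) = 3/112 / 79/1008 = 27/79

P(X = 0 | obs) = 36/79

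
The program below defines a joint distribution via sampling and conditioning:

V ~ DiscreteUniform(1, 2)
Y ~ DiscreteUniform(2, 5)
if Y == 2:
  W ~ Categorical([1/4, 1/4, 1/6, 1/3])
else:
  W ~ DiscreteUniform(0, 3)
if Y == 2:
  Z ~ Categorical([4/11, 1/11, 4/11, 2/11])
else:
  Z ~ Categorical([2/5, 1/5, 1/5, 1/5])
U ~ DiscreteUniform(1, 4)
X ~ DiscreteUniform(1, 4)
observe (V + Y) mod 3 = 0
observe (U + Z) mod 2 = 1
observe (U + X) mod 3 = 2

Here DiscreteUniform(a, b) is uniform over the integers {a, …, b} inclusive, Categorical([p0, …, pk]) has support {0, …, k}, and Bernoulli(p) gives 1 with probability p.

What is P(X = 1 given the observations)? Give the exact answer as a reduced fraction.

Enumerate traces; 144 have nonzero weight after conditioning:
  (V=1, Y=2, W=0, Z=0, U=1, X=1) weight 1/1408
  (V=1, Y=2, W=0, Z=0, U=1, X=4) weight 1/1408
  (V=1, Y=2, W=0, Z=0, U=3, X=2) weight 1/1408
  (V=1, Y=2, W=0, Z=1, U=2, X=3) weight 1/5632
  (V=1, Y=2, W=0, Z=1, U=4, X=1) weight 1/5632
  (V=1, Y=2, W=0, Z=1, U=4, X=4) weight 1/5632
  (V=1, Y=2, W=0, Z=2, U=1, X=1) weight 1/1408
  (V=1, Y=2, W=0, Z=2, U=1, X=4) weight 1/1408
  … 136 more
Group by X:
  weight(X=1) = 3/128
  weight(X=2) = 53/3520
  weight(X=3) = 59/7040
  weight(X=4) = 3/128
Total weight = 3/128 + 53/3520 + 59/7040 + 3/128 = 9/128
P(X=1 | obs) = 3/128 / 9/128 = 1/3
P(X=2 | obs) = 53/3520 / 9/128 = 106/495
P(X=3 | obs) = 59/7040 / 9/128 = 59/495
P(X=4 | obs) = 3/128 / 9/128 = 1/3

P(X = 1 | obs) = 1/3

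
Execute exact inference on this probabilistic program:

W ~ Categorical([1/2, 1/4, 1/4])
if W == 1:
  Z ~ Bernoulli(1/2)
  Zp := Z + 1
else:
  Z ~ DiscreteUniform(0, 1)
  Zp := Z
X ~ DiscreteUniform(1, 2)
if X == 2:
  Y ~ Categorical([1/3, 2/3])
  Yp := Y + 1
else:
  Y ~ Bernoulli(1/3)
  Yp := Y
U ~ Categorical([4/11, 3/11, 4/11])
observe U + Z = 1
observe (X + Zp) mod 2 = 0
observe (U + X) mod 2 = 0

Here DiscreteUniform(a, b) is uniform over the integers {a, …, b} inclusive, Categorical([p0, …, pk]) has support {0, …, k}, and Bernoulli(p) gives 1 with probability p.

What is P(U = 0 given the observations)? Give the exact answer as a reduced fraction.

Enumerate traces; 4 have nonzero weight after conditioning:
  (W=1, Z=0, X=1, Y=0, U=1) weight 1/88
  (W=1, Z=0, X=1, Y=1, U=1) weight 1/176
  (W=1, Z=1, X=2, Y=0, U=0) weight 1/132
  (W=1, Z=1, X=2, Y=1, U=0) weight 1/66
Group by U:
  weight(U=0) = 1/44
  weight(U=1) = 3/176
Total weight = 1/44 + 3/176 = 7/176
P(U=0 | obs) = 1/44 / 7/176 = 4/7
P(U=1 | obs) = 3/176 / 7/176 = 3/7

P(U = 0 | obs) = 4/7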